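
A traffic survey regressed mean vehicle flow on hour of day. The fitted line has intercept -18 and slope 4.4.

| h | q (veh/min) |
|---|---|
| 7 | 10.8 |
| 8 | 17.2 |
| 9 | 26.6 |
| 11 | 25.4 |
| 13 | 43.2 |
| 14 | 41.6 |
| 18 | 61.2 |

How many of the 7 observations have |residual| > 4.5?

h=7: q̂ = -18 + 4.4·7 = 12.8; e = 10.8 − 12.8 = -2
h=8: q̂ = -18 + 4.4·8 = 17.2; e = 17.2 − 17.2 = 0
h=9: q̂ = -18 + 4.4·9 = 21.6; e = 26.6 − 21.6 = 5
h=11: q̂ = -18 + 4.4·11 = 30.4; e = 25.4 − 30.4 = -5
h=13: q̂ = -18 + 4.4·13 = 39.2; e = 43.2 − 39.2 = 4
h=14: q̂ = -18 + 4.4·14 = 43.6; e = 41.6 − 43.6 = -2
h=18: q̂ = -18 + 4.4·18 = 61.2; e = 61.2 − 61.2 = 0
|e| > 4.5: h=9 (|e|=5), h=11 (|e|=5) → 2

2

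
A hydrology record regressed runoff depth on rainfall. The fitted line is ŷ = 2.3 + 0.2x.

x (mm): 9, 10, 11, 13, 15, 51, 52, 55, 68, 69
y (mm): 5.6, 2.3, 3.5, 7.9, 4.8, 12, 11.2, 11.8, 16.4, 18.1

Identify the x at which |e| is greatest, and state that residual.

x=9: ŷ = 2.3 + 0.2·9 = 4.1; e = 5.6 − 4.1 = 1.5
x=10: ŷ = 2.3 + 0.2·10 = 4.3; e = 2.3 − 4.3 = -2
x=11: ŷ = 2.3 + 0.2·11 = 4.5; e = 3.5 − 4.5 = -1
x=13: ŷ = 2.3 + 0.2·13 = 4.9; e = 7.9 − 4.9 = 3
x=15: ŷ = 2.3 + 0.2·15 = 5.3; e = 4.8 − 5.3 = -0.5
x=51: ŷ = 2.3 + 0.2·51 = 12.5; e = 12 − 12.5 = -0.5
x=52: ŷ = 2.3 + 0.2·52 = 12.7; e = 11.2 − 12.7 = -1.5
x=55: ŷ = 2.3 + 0.2·55 = 13.3; e = 11.8 − 13.3 = -1.5
x=68: ŷ = 2.3 + 0.2·68 = 15.9; e = 16.4 − 15.9 = 0.5
x=69: ŷ = 2.3 + 0.2·69 = 16.1; e = 18.1 − 16.1 = 2
Largest |e| is 3 at x = 13, residual 3.

x = 13, e = 3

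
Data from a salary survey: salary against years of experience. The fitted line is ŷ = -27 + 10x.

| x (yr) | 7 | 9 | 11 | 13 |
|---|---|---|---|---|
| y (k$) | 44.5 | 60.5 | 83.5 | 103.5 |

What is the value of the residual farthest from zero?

x=7: ŷ = -27 + 10·7 = 43; e = 44.5 − 43 = 1.5
x=9: ŷ = -27 + 10·9 = 63; e = 60.5 − 63 = -2.5
x=11: ŷ = -27 + 10·11 = 83; e = 83.5 − 83 = 0.5
x=13: ŷ = -27 + 10·13 = 103; e = 103.5 − 103 = 0.5
Largest |e| is 2.5 at x = 9, residual -2.5.

e = -2.5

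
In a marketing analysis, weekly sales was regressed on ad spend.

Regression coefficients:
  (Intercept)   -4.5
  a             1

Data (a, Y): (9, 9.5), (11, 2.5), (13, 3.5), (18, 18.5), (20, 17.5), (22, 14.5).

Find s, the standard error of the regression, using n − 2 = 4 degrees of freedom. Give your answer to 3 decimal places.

a=9: Ŷ = -4.5 + 9 = 4.5; e = 9.5 − 4.5 = 5
a=11: Ŷ = -4.5 + 11 = 6.5; e = 2.5 − 6.5 = -4
a=13: Ŷ = -4.5 + 13 = 8.5; e = 3.5 − 8.5 = -5
a=18: Ŷ = -4.5 + 18 = 13.5; e = 18.5 − 13.5 = 5
a=20: Ŷ = -4.5 + 20 = 15.5; e = 17.5 − 15.5 = 2
a=22: Ŷ = -4.5 + 22 = 17.5; e = 14.5 − 17.5 = -3
SSE = 25 + 16 + 25 + 25 + 4 + 9 = 104
s = √(104/4) = √26 ≈ 5.099

s = 5.099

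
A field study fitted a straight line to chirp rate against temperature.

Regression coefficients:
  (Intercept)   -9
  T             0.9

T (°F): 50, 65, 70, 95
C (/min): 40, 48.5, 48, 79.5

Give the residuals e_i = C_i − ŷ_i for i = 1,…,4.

T=50: ŷ = -9 + 0.9·50 = 36; e = 40 − 36 = 4
T=65: ŷ = -9 + 0.9·65 = 49.5; e = 48.5 − 49.5 = -1
T=70: ŷ = -9 + 0.9·70 = 54; e = 48 − 54 = -6
T=95: ŷ = -9 + 0.9·95 = 76.5; e = 79.5 − 76.5 = 3

4, -1, -6, 3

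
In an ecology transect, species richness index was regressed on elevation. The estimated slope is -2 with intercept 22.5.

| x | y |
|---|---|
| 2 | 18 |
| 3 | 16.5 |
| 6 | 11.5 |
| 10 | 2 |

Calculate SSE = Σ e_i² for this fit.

x=2: ŷ = 22.5 − 2·2 = 18.5; e = 18 − 18.5 = -0.5
x=3: ŷ = 22.5 − 2·3 = 16.5; e = 16.5 − 16.5 = 0
x=6: ŷ = 22.5 − 2·6 = 10.5; e = 11.5 − 10.5 = 1
x=10: ŷ = 22.5 − 2·10 = 2.5; e = 2 − 2.5 = -0.5
SSE = 0.25 + 0 + 1 + 0.25 = 1.5

SSE = 1.5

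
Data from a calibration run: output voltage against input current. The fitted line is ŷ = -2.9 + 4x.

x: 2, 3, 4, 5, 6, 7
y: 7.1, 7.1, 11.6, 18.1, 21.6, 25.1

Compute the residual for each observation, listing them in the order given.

x=2: ŷ = -2.9 + 4·2 = 5.1; r = 7.1 − 5.1 = 2
x=3: ŷ = -2.9 + 4·3 = 9.1; r = 7.1 − 9.1 = -2
x=4: ŷ = -2.9 + 4·4 = 13.1; r = 11.6 − 13.1 = -1.5
x=5: ŷ = -2.9 + 4·5 = 17.1; r = 18.1 − 17.1 = 1
x=6: ŷ = -2.9 + 4·6 = 21.1; r = 21.6 − 21.1 = 0.5
x=7: ŷ = -2.9 + 4·7 = 25.1; r = 25.1 − 25.1 = 0

2, -2, -1.5, 1, 0.5, 0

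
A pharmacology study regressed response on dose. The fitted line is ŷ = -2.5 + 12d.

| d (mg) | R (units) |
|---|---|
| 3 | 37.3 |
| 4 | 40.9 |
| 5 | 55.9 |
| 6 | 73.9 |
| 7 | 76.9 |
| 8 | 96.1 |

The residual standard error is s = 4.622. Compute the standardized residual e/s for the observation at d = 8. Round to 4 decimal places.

0.5625

ŷ = -2.5 + 12·8 = 93.5
e = 96.1 − 93.5 = 2.6
e/s = 2.6 / 4.622 = 0.5625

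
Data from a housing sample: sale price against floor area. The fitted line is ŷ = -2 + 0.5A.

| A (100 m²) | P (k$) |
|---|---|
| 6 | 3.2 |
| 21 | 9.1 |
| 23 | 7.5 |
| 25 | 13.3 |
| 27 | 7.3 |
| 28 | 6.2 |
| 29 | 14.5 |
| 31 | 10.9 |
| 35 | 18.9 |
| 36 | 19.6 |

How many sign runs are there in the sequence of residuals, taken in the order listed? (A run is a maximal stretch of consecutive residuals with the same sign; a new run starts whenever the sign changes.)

A=6: ŷ = -2 + 0.5·6 = 1; e = 3.2 − 1 = 2.2
A=21: ŷ = -2 + 0.5·21 = 8.5; e = 9.1 − 8.5 = 0.6
A=23: ŷ = -2 + 0.5·23 = 9.5; e = 7.5 − 9.5 = -2
A=25: ŷ = -2 + 0.5·25 = 10.5; e = 13.3 − 10.5 = 2.8
A=27: ŷ = -2 + 0.5·27 = 11.5; e = 7.3 − 11.5 = -4.2
A=28: ŷ = -2 + 0.5·28 = 12; e = 6.2 − 12 = -5.8
A=29: ŷ = -2 + 0.5·29 = 12.5; e = 14.5 − 12.5 = 2
A=31: ŷ = -2 + 0.5·31 = 13.5; e = 10.9 − 13.5 = -2.6
A=35: ŷ = -2 + 0.5·35 = 15.5; e = 18.9 − 15.5 = 3.4
A=36: ŷ = -2 + 0.5·36 = 16; e = 19.6 − 16 = 3.6
Signs: + + − + − − + − + +
Runs: +×2, −×1, +×1, −×2, +×1, −×1, +×2 → 7

7 runs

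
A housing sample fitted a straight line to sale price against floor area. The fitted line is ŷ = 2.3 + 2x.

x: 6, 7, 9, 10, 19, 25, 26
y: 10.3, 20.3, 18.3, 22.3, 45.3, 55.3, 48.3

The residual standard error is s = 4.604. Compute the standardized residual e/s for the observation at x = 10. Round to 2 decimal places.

ŷ = 2.3 + 2·10 = 22.3
e = 22.3 − 22.3 = 0
e/s = 0 / 4.604 = 0.00

0.00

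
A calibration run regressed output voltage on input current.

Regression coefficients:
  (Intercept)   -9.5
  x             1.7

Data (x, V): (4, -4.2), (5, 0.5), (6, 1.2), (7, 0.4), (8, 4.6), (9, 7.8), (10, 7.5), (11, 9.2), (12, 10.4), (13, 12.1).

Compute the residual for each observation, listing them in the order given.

-1.5, 1.5, 0.5, -2, 0.5, 2, 0, 0, -0.5, -0.5

x=4: V̂ = -9.5 + 1.7·4 = -2.7; e = -4.2 − (-2.7) = -1.5
x=5: V̂ = -9.5 + 1.7·5 = -1; e = 0.5 − (-1) = 1.5
x=6: V̂ = -9.5 + 1.7·6 = 0.7; e = 1.2 − 0.7 = 0.5
x=7: V̂ = -9.5 + 1.7·7 = 2.4; e = 0.4 − 2.4 = -2
x=8: V̂ = -9.5 + 1.7·8 = 4.1; e = 4.6 − 4.1 = 0.5
x=9: V̂ = -9.5 + 1.7·9 = 5.8; e = 7.8 − 5.8 = 2
x=10: V̂ = -9.5 + 1.7·10 = 7.5; e = 7.5 − 7.5 = 0
x=11: V̂ = -9.5 + 1.7·11 = 9.2; e = 9.2 − 9.2 = 0
x=12: V̂ = -9.5 + 1.7·12 = 10.9; e = 10.4 − 10.9 = -0.5
x=13: V̂ = -9.5 + 1.7·13 = 12.6; e = 12.1 − 12.6 = -0.5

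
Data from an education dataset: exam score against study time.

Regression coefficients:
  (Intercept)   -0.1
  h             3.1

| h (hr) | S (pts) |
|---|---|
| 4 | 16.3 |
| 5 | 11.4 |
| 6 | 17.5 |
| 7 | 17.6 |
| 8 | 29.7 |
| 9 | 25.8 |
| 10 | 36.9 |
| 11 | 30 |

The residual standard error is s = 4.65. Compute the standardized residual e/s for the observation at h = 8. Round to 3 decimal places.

ŷ = -0.1 + 3.1·8 = 24.7
e = 29.7 − 24.7 = 5
e/s = 5 / 4.65 = 1.075

1.075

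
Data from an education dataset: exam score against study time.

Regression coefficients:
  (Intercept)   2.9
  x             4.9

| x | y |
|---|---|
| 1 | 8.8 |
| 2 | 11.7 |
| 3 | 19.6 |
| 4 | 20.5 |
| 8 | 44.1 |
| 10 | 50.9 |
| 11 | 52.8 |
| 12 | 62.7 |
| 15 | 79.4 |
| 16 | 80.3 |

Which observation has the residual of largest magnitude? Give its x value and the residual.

x=1: ŷ = 2.9 + 4.9·1 = 7.8; r = 8.8 − 7.8 = 1
x=2: ŷ = 2.9 + 4.9·2 = 12.7; r = 11.7 − 12.7 = -1
x=3: ŷ = 2.9 + 4.9·3 = 17.6; r = 19.6 − 17.6 = 2
x=4: ŷ = 2.9 + 4.9·4 = 22.5; r = 20.5 − 22.5 = -2
x=8: ŷ = 2.9 + 4.9·8 = 42.1; r = 44.1 − 42.1 = 2
x=10: ŷ = 2.9 + 4.9·10 = 51.9; r = 50.9 − 51.9 = -1
x=11: ŷ = 2.9 + 4.9·11 = 56.8; r = 52.8 − 56.8 = -4
x=12: ŷ = 2.9 + 4.9·12 = 61.7; r = 62.7 − 61.7 = 1
x=15: ŷ = 2.9 + 4.9·15 = 76.4; r = 79.4 − 76.4 = 3
x=16: ŷ = 2.9 + 4.9·16 = 81.3; r = 80.3 − 81.3 = -1
Largest |r| is 4 at x = 11, residual -4.

x = 11, r = -4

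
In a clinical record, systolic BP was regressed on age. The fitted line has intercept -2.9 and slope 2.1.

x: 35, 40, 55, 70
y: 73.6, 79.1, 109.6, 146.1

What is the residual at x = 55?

r = -3

ŷ = -2.9 + 2.1·55 = 112.6
r = 109.6 − 112.6 = -3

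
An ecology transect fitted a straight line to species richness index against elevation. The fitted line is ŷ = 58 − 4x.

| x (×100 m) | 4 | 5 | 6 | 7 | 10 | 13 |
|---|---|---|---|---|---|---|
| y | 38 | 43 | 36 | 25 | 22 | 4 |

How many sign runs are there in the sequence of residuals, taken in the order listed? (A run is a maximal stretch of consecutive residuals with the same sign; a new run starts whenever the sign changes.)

5 runs

x=4: ŷ = 58 − 4·4 = 42; r = 38 − 42 = -4
x=5: ŷ = 58 − 4·5 = 38; r = 43 − 38 = 5
x=6: ŷ = 58 − 4·6 = 34; r = 36 − 34 = 2
x=7: ŷ = 58 − 4·7 = 30; r = 25 − 30 = -5
x=10: ŷ = 58 − 4·10 = 18; r = 22 − 18 = 4
x=13: ŷ = 58 − 4·13 = 6; r = 4 − 6 = -2
Signs: − + + − + −
Runs: −×1, +×2, −×1, +×1, −×1 → 5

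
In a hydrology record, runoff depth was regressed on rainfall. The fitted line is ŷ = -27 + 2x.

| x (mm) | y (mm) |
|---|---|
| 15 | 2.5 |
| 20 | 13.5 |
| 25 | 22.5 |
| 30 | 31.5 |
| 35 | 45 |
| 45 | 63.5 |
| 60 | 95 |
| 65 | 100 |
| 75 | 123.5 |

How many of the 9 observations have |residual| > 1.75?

x=15: ŷ = -27 + 2·15 = 3; e = 2.5 − 3 = -0.5
x=20: ŷ = -27 + 2·20 = 13; e = 13.5 − 13 = 0.5
x=25: ŷ = -27 + 2·25 = 23; e = 22.5 − 23 = -0.5
x=30: ŷ = -27 + 2·30 = 33; e = 31.5 − 33 = -1.5
x=35: ŷ = -27 + 2·35 = 43; e = 45 − 43 = 2
x=45: ŷ = -27 + 2·45 = 63; e = 63.5 − 63 = 0.5
x=60: ŷ = -27 + 2·60 = 93; e = 95 − 93 = 2
x=65: ŷ = -27 + 2·65 = 103; e = 100 − 103 = -3
x=75: ŷ = -27 + 2·75 = 123; e = 123.5 − 123 = 0.5
|e| > 1.75: x=35 (|e|=2), x=60 (|e|=2), x=65 (|e|=3) → 3

3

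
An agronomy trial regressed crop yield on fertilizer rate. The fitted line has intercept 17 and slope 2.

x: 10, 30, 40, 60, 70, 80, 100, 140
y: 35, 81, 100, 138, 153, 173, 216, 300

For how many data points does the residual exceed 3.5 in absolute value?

3

x=10: ŷ = 17 + 2·10 = 37; e = 35 − 37 = -2
x=30: ŷ = 17 + 2·30 = 77; e = 81 − 77 = 4
x=40: ŷ = 17 + 2·40 = 97; e = 100 − 97 = 3
x=60: ŷ = 17 + 2·60 = 137; e = 138 − 137 = 1
x=70: ŷ = 17 + 2·70 = 157; e = 153 − 157 = -4
x=80: ŷ = 17 + 2·80 = 177; e = 173 − 177 = -4
x=100: ŷ = 17 + 2·100 = 217; e = 216 − 217 = -1
x=140: ŷ = 17 + 2·140 = 297; e = 300 − 297 = 3
|e| > 3.5: x=30 (|e|=4), x=70 (|e|=4), x=80 (|e|=4) → 3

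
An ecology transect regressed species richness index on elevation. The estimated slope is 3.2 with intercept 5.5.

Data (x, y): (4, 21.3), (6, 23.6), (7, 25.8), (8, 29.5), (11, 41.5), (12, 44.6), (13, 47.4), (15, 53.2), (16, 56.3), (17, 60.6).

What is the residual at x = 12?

r = 0.7

ŷ = 5.5 + 3.2·12 = 43.9
r = 44.6 − 43.9 = 0.7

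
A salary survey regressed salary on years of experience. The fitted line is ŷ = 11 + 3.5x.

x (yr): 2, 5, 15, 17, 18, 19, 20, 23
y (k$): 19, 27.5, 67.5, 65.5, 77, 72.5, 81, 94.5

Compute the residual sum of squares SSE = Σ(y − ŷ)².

x=2: ŷ = 11 + 3.5·2 = 18; r = 19 − 18 = 1
x=5: ŷ = 11 + 3.5·5 = 28.5; r = 27.5 − 28.5 = -1
x=15: ŷ = 11 + 3.5·15 = 63.5; r = 67.5 − 63.5 = 4
x=17: ŷ = 11 + 3.5·17 = 70.5; r = 65.5 − 70.5 = -5
x=18: ŷ = 11 + 3.5·18 = 74; r = 77 − 74 = 3
x=19: ŷ = 11 + 3.5·19 = 77.5; r = 72.5 − 77.5 = -5
x=20: ŷ = 11 + 3.5·20 = 81; r = 81 − 81 = 0
x=23: ŷ = 11 + 3.5·23 = 91.5; r = 94.5 − 91.5 = 3
SSE = 1 + 1 + 16 + 25 + 9 + 25 + 0 + 9 = 86

SSE = 86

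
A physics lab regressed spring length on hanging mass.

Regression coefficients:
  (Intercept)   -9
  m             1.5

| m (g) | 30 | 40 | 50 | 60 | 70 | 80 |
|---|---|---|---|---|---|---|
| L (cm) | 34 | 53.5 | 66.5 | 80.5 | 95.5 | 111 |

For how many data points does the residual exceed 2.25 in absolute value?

1

m=30: L̂ = -9 + 1.5·30 = 36; r = 34 − 36 = -2
m=40: L̂ = -9 + 1.5·40 = 51; r = 53.5 − 51 = 2.5
m=50: L̂ = -9 + 1.5·50 = 66; r = 66.5 − 66 = 0.5
m=60: L̂ = -9 + 1.5·60 = 81; r = 80.5 − 81 = -0.5
m=70: L̂ = -9 + 1.5·70 = 96; r = 95.5 − 96 = -0.5
m=80: L̂ = -9 + 1.5·80 = 111; r = 111 − 111 = 0
|r| > 2.25: m=40 (|r|=2.5) → 1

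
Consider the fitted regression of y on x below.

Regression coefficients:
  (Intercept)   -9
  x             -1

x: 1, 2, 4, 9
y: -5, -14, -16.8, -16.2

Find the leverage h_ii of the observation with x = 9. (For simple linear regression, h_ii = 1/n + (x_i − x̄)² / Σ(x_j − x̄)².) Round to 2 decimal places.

x̄ = (1 + 2 + 4 + 9)/4 = 4
Σ(x − x̄)² = 9 + 4 + 0 + 25 = 38
h = 1/4 + (5)²/38 = 0.25 + 0.657895 = 0.91

h = 0.91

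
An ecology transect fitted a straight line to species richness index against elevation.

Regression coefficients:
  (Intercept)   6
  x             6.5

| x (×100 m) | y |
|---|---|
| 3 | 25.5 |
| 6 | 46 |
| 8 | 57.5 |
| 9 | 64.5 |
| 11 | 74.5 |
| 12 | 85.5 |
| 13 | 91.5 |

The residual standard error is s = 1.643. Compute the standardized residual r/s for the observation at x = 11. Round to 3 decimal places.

-1.826

ŷ = 6 + 6.5·11 = 77.5
r = 74.5 − 77.5 = -3
r/s = -3 / 1.643 = -1.826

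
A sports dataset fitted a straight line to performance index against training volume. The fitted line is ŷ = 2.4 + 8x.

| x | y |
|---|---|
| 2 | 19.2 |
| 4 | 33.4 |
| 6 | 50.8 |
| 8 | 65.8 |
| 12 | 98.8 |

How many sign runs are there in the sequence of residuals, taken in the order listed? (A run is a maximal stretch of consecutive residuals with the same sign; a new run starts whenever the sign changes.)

5 runs

x=2: ŷ = 2.4 + 8·2 = 18.4; e = 19.2 − 18.4 = 0.8
x=4: ŷ = 2.4 + 8·4 = 34.4; e = 33.4 − 34.4 = -1
x=6: ŷ = 2.4 + 8·6 = 50.4; e = 50.8 − 50.4 = 0.4
x=8: ŷ = 2.4 + 8·8 = 66.4; e = 65.8 − 66.4 = -0.6
x=12: ŷ = 2.4 + 8·12 = 98.4; e = 98.8 − 98.4 = 0.4
Signs: + − + − +
Runs: +×1, −×1, +×1, −×1, +×1 → 5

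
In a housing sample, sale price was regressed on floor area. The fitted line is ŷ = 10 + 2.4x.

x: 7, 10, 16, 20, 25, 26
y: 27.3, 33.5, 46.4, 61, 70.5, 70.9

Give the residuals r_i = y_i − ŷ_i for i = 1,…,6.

0.5, -0.5, -2, 3, 0.5, -1.5

x=7: ŷ = 10 + 2.4·7 = 26.8; r = 27.3 − 26.8 = 0.5
x=10: ŷ = 10 + 2.4·10 = 34; r = 33.5 − 34 = -0.5
x=16: ŷ = 10 + 2.4·16 = 48.4; r = 46.4 − 48.4 = -2
x=20: ŷ = 10 + 2.4·20 = 58; r = 61 − 58 = 3
x=25: ŷ = 10 + 2.4·25 = 70; r = 70.5 − 70 = 0.5
x=26: ŷ = 10 + 2.4·26 = 72.4; r = 70.9 − 72.4 = -1.5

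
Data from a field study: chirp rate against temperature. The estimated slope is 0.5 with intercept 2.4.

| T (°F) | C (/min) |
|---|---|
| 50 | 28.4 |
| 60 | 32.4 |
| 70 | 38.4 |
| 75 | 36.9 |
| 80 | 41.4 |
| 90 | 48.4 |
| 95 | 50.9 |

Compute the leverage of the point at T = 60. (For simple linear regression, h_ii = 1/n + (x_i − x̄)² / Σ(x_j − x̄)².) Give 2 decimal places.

h = 0.28

T̄ = (50 + 60 + 70 + 75 + 80 + 90 + 95)/7 = 74.2857
Σ(T − T̄)² = 589.796 + 204.082 + 18.3673 + 0.510204 + 32.6531 + 246.939 + 429.082 = 1521.43
h = 1/7 + (-14.2857)²/1521.43 = 0.142857 + 0.134138 = 0.28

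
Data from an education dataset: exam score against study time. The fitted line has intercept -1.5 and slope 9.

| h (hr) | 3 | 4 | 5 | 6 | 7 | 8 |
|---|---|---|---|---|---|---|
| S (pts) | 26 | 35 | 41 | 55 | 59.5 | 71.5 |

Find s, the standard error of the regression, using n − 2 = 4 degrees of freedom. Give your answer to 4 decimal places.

h=3: Ŝ = -1.5 + 9·3 = 25.5; r = 26 − 25.5 = 0.5
h=4: Ŝ = -1.5 + 9·4 = 34.5; r = 35 − 34.5 = 0.5
h=5: Ŝ = -1.5 + 9·5 = 43.5; r = 41 − 43.5 = -2.5
h=6: Ŝ = -1.5 + 9·6 = 52.5; r = 55 − 52.5 = 2.5
h=7: Ŝ = -1.5 + 9·7 = 61.5; r = 59.5 − 61.5 = -2
h=8: Ŝ = -1.5 + 9·8 = 70.5; r = 71.5 − 70.5 = 1
SSE = 0.25 + 0.25 + 6.25 + 6.25 + 4 + 1 = 18
s = √(18/4) = √4.5 ≈ 2.1213

s = 2.1213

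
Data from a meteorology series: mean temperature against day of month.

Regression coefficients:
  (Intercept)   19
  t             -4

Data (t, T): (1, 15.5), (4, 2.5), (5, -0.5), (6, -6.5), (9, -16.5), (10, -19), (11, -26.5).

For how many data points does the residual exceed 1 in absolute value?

3

t=1: T̂ = 19 − 4·1 = 15; r = 15.5 − 15 = 0.5
t=4: T̂ = 19 − 4·4 = 3; r = 2.5 − 3 = -0.5
t=5: T̂ = 19 − 4·5 = -1; r = -0.5 − (-1) = 0.5
t=6: T̂ = 19 − 4·6 = -5; r = -6.5 − (-5) = -1.5
t=9: T̂ = 19 − 4·9 = -17; r = -16.5 − (-17) = 0.5
t=10: T̂ = 19 − 4·10 = -21; r = -19 − (-21) = 2
t=11: T̂ = 19 − 4·11 = -25; r = -26.5 − (-25) = -1.5
|r| > 1: t=6 (|r|=1.5), t=10 (|r|=2), t=11 (|r|=1.5) → 3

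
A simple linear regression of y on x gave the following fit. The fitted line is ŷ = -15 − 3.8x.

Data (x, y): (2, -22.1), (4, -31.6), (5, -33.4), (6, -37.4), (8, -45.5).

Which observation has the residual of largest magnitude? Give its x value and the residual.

x=2: ŷ = -15 − 3.8·2 = -22.6; r = -22.1 − (-22.6) = 0.5
x=4: ŷ = -15 − 3.8·4 = -30.2; r = -31.6 − (-30.2) = -1.4
x=5: ŷ = -15 − 3.8·5 = -34; r = -33.4 − (-34) = 0.6
x=6: ŷ = -15 − 3.8·6 = -37.8; r = -37.4 − (-37.8) = 0.4
x=8: ŷ = -15 − 3.8·8 = -45.4; r = -45.5 − (-45.4) = -0.1
Largest |r| is 1.4 at x = 4, residual -1.4.

x = 4, r = -1.4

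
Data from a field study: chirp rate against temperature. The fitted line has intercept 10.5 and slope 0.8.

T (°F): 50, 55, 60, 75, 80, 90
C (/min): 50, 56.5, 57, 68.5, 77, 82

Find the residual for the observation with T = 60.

Ĉ = 10.5 + 0.8·60 = 58.5
r = 57 − 58.5 = -1.5

r = -1.5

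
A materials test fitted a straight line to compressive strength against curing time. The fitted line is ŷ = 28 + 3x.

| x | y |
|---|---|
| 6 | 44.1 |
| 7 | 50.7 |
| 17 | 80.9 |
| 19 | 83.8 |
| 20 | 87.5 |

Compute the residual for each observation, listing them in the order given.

x=6: ŷ = 28 + 3·6 = 46; r = 44.1 − 46 = -1.9
x=7: ŷ = 28 + 3·7 = 49; r = 50.7 − 49 = 1.7
x=17: ŷ = 28 + 3·17 = 79; r = 80.9 − 79 = 1.9
x=19: ŷ = 28 + 3·19 = 85; r = 83.8 − 85 = -1.2
x=20: ŷ = 28 + 3·20 = 88; r = 87.5 − 88 = -0.5

-1.9, 1.7, 1.9, -1.2, -0.5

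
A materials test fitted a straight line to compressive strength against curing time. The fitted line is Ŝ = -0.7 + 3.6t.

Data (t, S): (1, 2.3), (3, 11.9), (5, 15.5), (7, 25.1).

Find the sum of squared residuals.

t=1: Ŝ = -0.7 + 3.6·1 = 2.9; r = 2.3 − 2.9 = -0.6
t=3: Ŝ = -0.7 + 3.6·3 = 10.1; r = 11.9 − 10.1 = 1.8
t=5: Ŝ = -0.7 + 3.6·5 = 17.3; r = 15.5 − 17.3 = -1.8
t=7: Ŝ = -0.7 + 3.6·7 = 24.5; r = 25.1 − 24.5 = 0.6
SSE = 0.36 + 3.24 + 3.24 + 0.36 = 7.2

SSE = 7.2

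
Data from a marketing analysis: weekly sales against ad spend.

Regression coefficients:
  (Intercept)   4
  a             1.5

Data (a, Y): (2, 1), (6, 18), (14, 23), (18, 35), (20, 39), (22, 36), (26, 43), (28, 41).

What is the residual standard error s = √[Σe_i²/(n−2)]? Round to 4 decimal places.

s = 4.6904

a=2: ŷ = 4 + 1.5·2 = 7; e = 1 − 7 = -6
a=6: ŷ = 4 + 1.5·6 = 13; e = 18 − 13 = 5
a=14: ŷ = 4 + 1.5·14 = 25; e = 23 − 25 = -2
a=18: ŷ = 4 + 1.5·18 = 31; e = 35 − 31 = 4
a=20: ŷ = 4 + 1.5·20 = 34; e = 39 − 34 = 5
a=22: ŷ = 4 + 1.5·22 = 37; e = 36 − 37 = -1
a=26: ŷ = 4 + 1.5·26 = 43; e = 43 − 43 = 0
a=28: ŷ = 4 + 1.5·28 = 46; e = 41 − 46 = -5
SSE = 36 + 25 + 4 + 16 + 25 + 1 + 0 + 25 = 132
s = √(132/6) = √22 ≈ 4.6904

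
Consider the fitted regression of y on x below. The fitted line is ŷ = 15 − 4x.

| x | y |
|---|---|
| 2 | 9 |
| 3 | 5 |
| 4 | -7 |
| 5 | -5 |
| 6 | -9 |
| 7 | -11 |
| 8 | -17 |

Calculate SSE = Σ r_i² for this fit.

SSE = 48

x=2: ŷ = 15 − 4·2 = 7; r = 9 − 7 = 2
x=3: ŷ = 15 − 4·3 = 3; r = 5 − 3 = 2
x=4: ŷ = 15 − 4·4 = -1; r = -7 − (-1) = -6
x=5: ŷ = 15 − 4·5 = -5; r = -5 − (-5) = 0
x=6: ŷ = 15 − 4·6 = -9; r = -9 − (-9) = 0
x=7: ŷ = 15 − 4·7 = -13; r = -11 − (-13) = 2
x=8: ŷ = 15 − 4·8 = -17; r = -17 − (-17) = 0
SSE = 4 + 4 + 36 + 0 + 0 + 4 + 0 = 48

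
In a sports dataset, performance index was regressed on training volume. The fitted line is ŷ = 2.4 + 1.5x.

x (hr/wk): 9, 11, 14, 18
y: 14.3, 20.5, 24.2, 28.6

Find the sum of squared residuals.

x=9: ŷ = 2.4 + 1.5·9 = 15.9; r = 14.3 − 15.9 = -1.6
x=11: ŷ = 2.4 + 1.5·11 = 18.9; r = 20.5 − 18.9 = 1.6
x=14: ŷ = 2.4 + 1.5·14 = 23.4; r = 24.2 − 23.4 = 0.8
x=18: ŷ = 2.4 + 1.5·18 = 29.4; r = 28.6 − 29.4 = -0.8
SSE = 2.56 + 2.56 + 0.64 + 0.64 = 6.4

SSE = 6.4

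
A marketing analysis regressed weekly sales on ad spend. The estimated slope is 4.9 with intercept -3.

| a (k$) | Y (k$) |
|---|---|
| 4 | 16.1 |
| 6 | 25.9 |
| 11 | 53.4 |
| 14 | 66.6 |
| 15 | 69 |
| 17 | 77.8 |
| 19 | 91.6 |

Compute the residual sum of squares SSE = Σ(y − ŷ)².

SSE = 18.5

a=4: Ŷ = -3 + 4.9·4 = 16.6; e = 16.1 − 16.6 = -0.5
a=6: Ŷ = -3 + 4.9·6 = 26.4; e = 25.9 − 26.4 = -0.5
a=11: Ŷ = -3 + 4.9·11 = 50.9; e = 53.4 − 50.9 = 2.5
a=14: Ŷ = -3 + 4.9·14 = 65.6; e = 66.6 − 65.6 = 1
a=15: Ŷ = -3 + 4.9·15 = 70.5; e = 69 − 70.5 = -1.5
a=17: Ŷ = -3 + 4.9·17 = 80.3; e = 77.8 − 80.3 = -2.5
a=19: Ŷ = -3 + 4.9·19 = 90.1; e = 91.6 − 90.1 = 1.5
SSE = 0.25 + 0.25 + 6.25 + 1 + 2.25 + 6.25 + 2.25 = 18.5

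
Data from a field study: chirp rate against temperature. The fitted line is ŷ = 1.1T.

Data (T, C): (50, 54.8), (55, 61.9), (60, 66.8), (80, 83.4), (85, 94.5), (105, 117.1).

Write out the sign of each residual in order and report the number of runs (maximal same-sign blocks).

4 runs

T=50: ŷ = 1.1·50 = 55; e = 54.8 − 55 = -0.2
T=55: ŷ = 1.1·55 = 60.5; e = 61.9 − 60.5 = 1.4
T=60: ŷ = 1.1·60 = 66; e = 66.8 − 66 = 0.8
T=80: ŷ = 1.1·80 = 88; e = 83.4 − 88 = -4.6
T=85: ŷ = 1.1·85 = 93.5; e = 94.5 − 93.5 = 1
T=105: ŷ = 1.1·105 = 115.5; e = 117.1 − 115.5 = 1.6
Signs: − + + − + +
Runs: −×1, +×2, −×1, +×2 → 4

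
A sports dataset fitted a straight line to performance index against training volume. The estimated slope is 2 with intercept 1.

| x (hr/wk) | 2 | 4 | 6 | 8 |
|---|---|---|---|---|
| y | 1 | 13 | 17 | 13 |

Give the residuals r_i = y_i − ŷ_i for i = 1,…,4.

-4, 4, 4, -4

x=2: ŷ = 1 + 2·2 = 5; r = 1 − 5 = -4
x=4: ŷ = 1 + 2·4 = 9; r = 13 − 9 = 4
x=6: ŷ = 1 + 2·6 = 13; r = 17 − 13 = 4
x=8: ŷ = 1 + 2·8 = 17; r = 13 − 17 = -4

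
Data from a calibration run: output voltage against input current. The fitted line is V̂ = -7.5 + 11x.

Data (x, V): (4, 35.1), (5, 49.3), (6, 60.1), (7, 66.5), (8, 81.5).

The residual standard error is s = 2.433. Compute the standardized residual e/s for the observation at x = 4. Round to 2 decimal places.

V̂ = -7.5 + 11·4 = 36.5
e = 35.1 − 36.5 = -1.4
e/s = -1.4 / 2.433 = -0.58

-0.58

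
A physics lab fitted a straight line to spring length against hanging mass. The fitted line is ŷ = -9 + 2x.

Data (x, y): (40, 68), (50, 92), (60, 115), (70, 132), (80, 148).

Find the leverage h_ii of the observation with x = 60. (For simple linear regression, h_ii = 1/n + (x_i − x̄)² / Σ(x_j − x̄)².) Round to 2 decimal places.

x̄ = (40 + 50 + 60 + 70 + 80)/5 = 60
Σ(x − x̄)² = 400 + 100 + 0 + 100 + 400 = 1000
h = 1/5 + (0)²/1000 = 0.2 + 0 = 0.20

h = 0.20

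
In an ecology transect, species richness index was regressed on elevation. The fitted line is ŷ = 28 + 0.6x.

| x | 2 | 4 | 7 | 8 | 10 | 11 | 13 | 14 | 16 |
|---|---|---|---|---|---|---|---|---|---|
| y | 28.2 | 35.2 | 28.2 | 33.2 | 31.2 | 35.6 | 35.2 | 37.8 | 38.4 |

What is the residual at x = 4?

e = 4.8

ŷ = 28 + 0.6·4 = 30.4
e = 35.2 − 30.4 = 4.8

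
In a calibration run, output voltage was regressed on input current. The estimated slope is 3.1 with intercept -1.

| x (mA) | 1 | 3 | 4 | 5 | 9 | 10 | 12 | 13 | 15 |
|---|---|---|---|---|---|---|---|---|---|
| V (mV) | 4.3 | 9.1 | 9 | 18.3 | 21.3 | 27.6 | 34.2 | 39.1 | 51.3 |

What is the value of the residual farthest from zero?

r = 5.8

x=1: V̂ = -1 + 3.1·1 = 2.1; r = 4.3 − 2.1 = 2.2
x=3: V̂ = -1 + 3.1·3 = 8.3; r = 9.1 − 8.3 = 0.8
x=4: V̂ = -1 + 3.1·4 = 11.4; r = 9 − 11.4 = -2.4
x=5: V̂ = -1 + 3.1·5 = 14.5; r = 18.3 − 14.5 = 3.8
x=9: V̂ = -1 + 3.1·9 = 26.9; r = 21.3 − 26.9 = -5.6
x=10: V̂ = -1 + 3.1·10 = 30; r = 27.6 − 30 = -2.4
x=12: V̂ = -1 + 3.1·12 = 36.2; r = 34.2 − 36.2 = -2
x=13: V̂ = -1 + 3.1·13 = 39.3; r = 39.1 − 39.3 = -0.2
x=15: V̂ = -1 + 3.1·15 = 45.5; r = 51.3 − 45.5 = 5.8
Largest |r| is 5.8 at x = 15, residual 5.8.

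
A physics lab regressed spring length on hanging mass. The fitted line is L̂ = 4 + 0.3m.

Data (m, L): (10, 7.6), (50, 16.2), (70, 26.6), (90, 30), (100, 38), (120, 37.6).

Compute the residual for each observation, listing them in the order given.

0.6, -2.8, 1.6, -1, 4, -2.4

m=10: L̂ = 4 + 0.3·10 = 7; r = 7.6 − 7 = 0.6
m=50: L̂ = 4 + 0.3·50 = 19; r = 16.2 − 19 = -2.8
m=70: L̂ = 4 + 0.3·70 = 25; r = 26.6 − 25 = 1.6
m=90: L̂ = 4 + 0.3·90 = 31; r = 30 − 31 = -1
m=100: L̂ = 4 + 0.3·100 = 34; r = 38 − 34 = 4
m=120: L̂ = 4 + 0.3·120 = 40; r = 37.6 − 40 = -2.4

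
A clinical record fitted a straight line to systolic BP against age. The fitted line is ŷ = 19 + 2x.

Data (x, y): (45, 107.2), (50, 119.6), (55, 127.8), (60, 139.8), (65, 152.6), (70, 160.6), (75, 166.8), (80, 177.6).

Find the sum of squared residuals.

x=45: ŷ = 19 + 2·45 = 109; e = 107.2 − 109 = -1.8
x=50: ŷ = 19 + 2·50 = 119; e = 119.6 − 119 = 0.6
x=55: ŷ = 19 + 2·55 = 129; e = 127.8 − 129 = -1.2
x=60: ŷ = 19 + 2·60 = 139; e = 139.8 − 139 = 0.8
x=65: ŷ = 19 + 2·65 = 149; e = 152.6 − 149 = 3.6
x=70: ŷ = 19 + 2·70 = 159; e = 160.6 − 159 = 1.6
x=75: ŷ = 19 + 2·75 = 169; e = 166.8 − 169 = -2.2
x=80: ŷ = 19 + 2·80 = 179; e = 177.6 − 179 = -1.4
SSE = 3.24 + 0.36 + 1.44 + 0.64 + 12.96 + 2.56 + 4.84 + 1.96 = 28

SSE = 28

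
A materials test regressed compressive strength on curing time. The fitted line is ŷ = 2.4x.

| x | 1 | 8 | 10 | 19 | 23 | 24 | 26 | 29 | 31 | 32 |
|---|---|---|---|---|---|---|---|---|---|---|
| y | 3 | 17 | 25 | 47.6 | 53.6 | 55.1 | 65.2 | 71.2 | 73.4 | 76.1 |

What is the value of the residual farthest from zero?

x=1: ŷ = 2.4·1 = 2.4; r = 3 − 2.4 = 0.6
x=8: ŷ = 2.4·8 = 19.2; r = 17 − 19.2 = -2.2
x=10: ŷ = 2.4·10 = 24; r = 25 − 24 = 1
x=19: ŷ = 2.4·19 = 45.6; r = 47.6 − 45.6 = 2
x=23: ŷ = 2.4·23 = 55.2; r = 53.6 − 55.2 = -1.6
x=24: ŷ = 2.4·24 = 57.6; r = 55.1 − 57.6 = -2.5
x=26: ŷ = 2.4·26 = 62.4; r = 65.2 − 62.4 = 2.8
x=29: ŷ = 2.4·29 = 69.6; r = 71.2 − 69.6 = 1.6
x=31: ŷ = 2.4·31 = 74.4; r = 73.4 − 74.4 = -1
x=32: ŷ = 2.4·32 = 76.8; r = 76.1 − 76.8 = -0.7
Largest |r| is 2.8 at x = 26, residual 2.8.

r = 2.8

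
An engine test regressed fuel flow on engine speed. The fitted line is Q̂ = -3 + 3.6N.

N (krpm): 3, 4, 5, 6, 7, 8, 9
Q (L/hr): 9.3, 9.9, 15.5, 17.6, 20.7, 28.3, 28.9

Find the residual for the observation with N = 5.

Q̂ = -3 + 3.6·5 = 15
e = 15.5 − 15 = 0.5

e = 0.5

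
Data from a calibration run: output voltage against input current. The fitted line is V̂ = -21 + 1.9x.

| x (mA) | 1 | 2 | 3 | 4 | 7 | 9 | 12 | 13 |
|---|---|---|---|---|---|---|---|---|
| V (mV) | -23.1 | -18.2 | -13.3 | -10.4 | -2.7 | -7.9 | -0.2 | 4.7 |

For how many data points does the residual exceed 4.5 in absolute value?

1

x=1: V̂ = -21 + 1.9·1 = -19.1; e = -23.1 − (-19.1) = -4
x=2: V̂ = -21 + 1.9·2 = -17.2; e = -18.2 − (-17.2) = -1
x=3: V̂ = -21 + 1.9·3 = -15.3; e = -13.3 − (-15.3) = 2
x=4: V̂ = -21 + 1.9·4 = -13.4; e = -10.4 − (-13.4) = 3
x=7: V̂ = -21 + 1.9·7 = -7.7; e = -2.7 − (-7.7) = 5
x=9: V̂ = -21 + 1.9·9 = -3.9; e = -7.9 − (-3.9) = -4
x=12: V̂ = -21 + 1.9·12 = 1.8; e = -0.2 − 1.8 = -2
x=13: V̂ = -21 + 1.9·13 = 3.7; e = 4.7 − 3.7 = 1
|e| > 4.5: x=7 (|e|=5) → 1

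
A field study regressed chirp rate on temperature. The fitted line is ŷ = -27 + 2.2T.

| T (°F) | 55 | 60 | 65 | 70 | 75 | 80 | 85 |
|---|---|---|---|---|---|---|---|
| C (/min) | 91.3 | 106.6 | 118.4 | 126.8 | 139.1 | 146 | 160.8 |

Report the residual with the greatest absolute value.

e = -3

T=55: ŷ = -27 + 2.2·55 = 94; e = 91.3 − 94 = -2.7
T=60: ŷ = -27 + 2.2·60 = 105; e = 106.6 − 105 = 1.6
T=65: ŷ = -27 + 2.2·65 = 116; e = 118.4 − 116 = 2.4
T=70: ŷ = -27 + 2.2·70 = 127; e = 126.8 − 127 = -0.2
T=75: ŷ = -27 + 2.2·75 = 138; e = 139.1 − 138 = 1.1
T=80: ŷ = -27 + 2.2·80 = 149; e = 146 − 149 = -3
T=85: ŷ = -27 + 2.2·85 = 160; e = 160.8 − 160 = 0.8
Largest |e| is 3 at T = 80, residual -3.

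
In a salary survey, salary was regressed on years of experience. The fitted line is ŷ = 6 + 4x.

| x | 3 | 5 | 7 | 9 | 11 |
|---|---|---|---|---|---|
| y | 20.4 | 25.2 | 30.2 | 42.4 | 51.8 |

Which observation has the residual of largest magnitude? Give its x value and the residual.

x = 7, e = -3.8

x=3: ŷ = 6 + 4·3 = 18; e = 20.4 − 18 = 2.4
x=5: ŷ = 6 + 4·5 = 26; e = 25.2 − 26 = -0.8
x=7: ŷ = 6 + 4·7 = 34; e = 30.2 − 34 = -3.8
x=9: ŷ = 6 + 4·9 = 42; e = 42.4 − 42 = 0.4
x=11: ŷ = 6 + 4·11 = 50; e = 51.8 − 50 = 1.8
Largest |e| is 3.8 at x = 7, residual -3.8.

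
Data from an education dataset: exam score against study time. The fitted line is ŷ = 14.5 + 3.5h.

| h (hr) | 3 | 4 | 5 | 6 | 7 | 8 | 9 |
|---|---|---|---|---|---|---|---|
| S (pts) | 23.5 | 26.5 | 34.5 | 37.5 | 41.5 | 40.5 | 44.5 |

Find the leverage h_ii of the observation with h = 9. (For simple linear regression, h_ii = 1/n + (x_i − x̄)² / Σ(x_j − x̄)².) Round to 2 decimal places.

h̄ = (3 + 4 + 5 + 6 + 7 + 8 + 9)/7 = 6
Σ(h − h̄)² = 9 + 4 + 1 + 0 + 1 + 4 + 9 = 28
h = 1/7 + (3)²/28 = 0.142857 + 0.321429 = 0.46

h = 0.46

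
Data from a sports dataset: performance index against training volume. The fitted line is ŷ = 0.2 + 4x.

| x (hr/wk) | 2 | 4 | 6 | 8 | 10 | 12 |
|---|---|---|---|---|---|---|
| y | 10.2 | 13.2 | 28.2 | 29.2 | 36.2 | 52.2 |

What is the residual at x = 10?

ŷ = 0.2 + 4·10 = 40.2
e = 36.2 − 40.2 = -4

e = -4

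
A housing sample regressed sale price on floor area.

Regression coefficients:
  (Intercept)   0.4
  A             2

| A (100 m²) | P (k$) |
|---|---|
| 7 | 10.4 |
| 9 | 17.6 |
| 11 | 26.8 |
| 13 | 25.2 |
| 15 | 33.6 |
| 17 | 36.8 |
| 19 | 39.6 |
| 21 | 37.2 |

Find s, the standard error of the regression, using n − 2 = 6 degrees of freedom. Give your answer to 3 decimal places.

A=7: P̂ = 0.4 + 2·7 = 14.4; e = 10.4 − 14.4 = -4
A=9: P̂ = 0.4 + 2·9 = 18.4; e = 17.6 − 18.4 = -0.8
A=11: P̂ = 0.4 + 2·11 = 22.4; e = 26.8 − 22.4 = 4.4
A=13: P̂ = 0.4 + 2·13 = 26.4; e = 25.2 − 26.4 = -1.2
A=15: P̂ = 0.4 + 2·15 = 30.4; e = 33.6 − 30.4 = 3.2
A=17: P̂ = 0.4 + 2·17 = 34.4; e = 36.8 − 34.4 = 2.4
A=19: P̂ = 0.4 + 2·19 = 38.4; e = 39.6 − 38.4 = 1.2
A=21: P̂ = 0.4 + 2·21 = 42.4; e = 37.2 − 42.4 = -5.2
SSE = 16 + 0.64 + 19.36 + 1.44 + 10.24 + 5.76 + 1.44 + 27.04 = 81.92
s = √(81.92/6) = √13.6533 ≈ 3.695

s = 3.695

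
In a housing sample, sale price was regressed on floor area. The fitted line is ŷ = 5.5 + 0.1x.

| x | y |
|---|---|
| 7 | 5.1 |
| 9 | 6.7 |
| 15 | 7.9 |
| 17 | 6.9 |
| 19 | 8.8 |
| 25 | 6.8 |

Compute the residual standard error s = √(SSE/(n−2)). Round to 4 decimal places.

s = 1.1832

x=7: ŷ = 5.5 + 0.1·7 = 6.2; e = 5.1 − 6.2 = -1.1
x=9: ŷ = 5.5 + 0.1·9 = 6.4; e = 6.7 − 6.4 = 0.3
x=15: ŷ = 5.5 + 0.1·15 = 7; e = 7.9 − 7 = 0.9
x=17: ŷ = 5.5 + 0.1·17 = 7.2; e = 6.9 − 7.2 = -0.3
x=19: ŷ = 5.5 + 0.1·19 = 7.4; e = 8.8 − 7.4 = 1.4
x=25: ŷ = 5.5 + 0.1·25 = 8; e = 6.8 − 8 = -1.2
SSE = 1.21 + 0.09 + 0.81 + 0.09 + 1.96 + 1.44 = 5.6
s = √(5.6/4) = √1.4 ≈ 1.1832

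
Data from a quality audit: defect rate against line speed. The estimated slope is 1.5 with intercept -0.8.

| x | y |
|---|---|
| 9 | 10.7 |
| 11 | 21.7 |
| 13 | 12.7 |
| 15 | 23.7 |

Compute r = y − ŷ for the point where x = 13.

ŷ = -0.8 + 1.5·13 = 18.7
r = 12.7 − 18.7 = -6

r = -6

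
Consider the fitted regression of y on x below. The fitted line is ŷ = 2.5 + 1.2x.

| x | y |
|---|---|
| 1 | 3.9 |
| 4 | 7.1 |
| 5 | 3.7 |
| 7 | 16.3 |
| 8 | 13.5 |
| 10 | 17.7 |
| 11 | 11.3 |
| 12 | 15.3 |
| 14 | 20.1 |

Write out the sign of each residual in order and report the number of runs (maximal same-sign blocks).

5 runs

x=1: ŷ = 2.5 + 1.2·1 = 3.7; e = 3.9 − 3.7 = 0.2
x=4: ŷ = 2.5 + 1.2·4 = 7.3; e = 7.1 − 7.3 = -0.2
x=5: ŷ = 2.5 + 1.2·5 = 8.5; e = 3.7 − 8.5 = -4.8
x=7: ŷ = 2.5 + 1.2·7 = 10.9; e = 16.3 − 10.9 = 5.4
x=8: ŷ = 2.5 + 1.2·8 = 12.1; e = 13.5 − 12.1 = 1.4
x=10: ŷ = 2.5 + 1.2·10 = 14.5; e = 17.7 − 14.5 = 3.2
x=11: ŷ = 2.5 + 1.2·11 = 15.7; e = 11.3 − 15.7 = -4.4
x=12: ŷ = 2.5 + 1.2·12 = 16.9; e = 15.3 − 16.9 = -1.6
x=14: ŷ = 2.5 + 1.2·14 = 19.3; e = 20.1 − 19.3 = 0.8
Signs: + − − + + + − − +
Runs: +×1, −×2, +×3, −×2, +×1 → 5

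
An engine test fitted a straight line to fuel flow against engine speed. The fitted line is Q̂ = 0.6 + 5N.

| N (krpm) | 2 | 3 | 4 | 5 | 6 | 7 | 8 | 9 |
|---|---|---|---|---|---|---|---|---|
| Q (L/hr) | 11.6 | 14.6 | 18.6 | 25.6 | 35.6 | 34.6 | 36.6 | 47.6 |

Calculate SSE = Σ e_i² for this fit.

N=2: Q̂ = 0.6 + 5·2 = 10.6; e = 11.6 − 10.6 = 1
N=3: Q̂ = 0.6 + 5·3 = 15.6; e = 14.6 − 15.6 = -1
N=4: Q̂ = 0.6 + 5·4 = 20.6; e = 18.6 − 20.6 = -2
N=5: Q̂ = 0.6 + 5·5 = 25.6; e = 25.6 − 25.6 = 0
N=6: Q̂ = 0.6 + 5·6 = 30.6; e = 35.6 − 30.6 = 5
N=7: Q̂ = 0.6 + 5·7 = 35.6; e = 34.6 − 35.6 = -1
N=8: Q̂ = 0.6 + 5·8 = 40.6; e = 36.6 − 40.6 = -4
N=9: Q̂ = 0.6 + 5·9 = 45.6; e = 47.6 − 45.6 = 2
SSE = 1 + 1 + 4 + 0 + 25 + 1 + 16 + 4 = 52

SSE = 52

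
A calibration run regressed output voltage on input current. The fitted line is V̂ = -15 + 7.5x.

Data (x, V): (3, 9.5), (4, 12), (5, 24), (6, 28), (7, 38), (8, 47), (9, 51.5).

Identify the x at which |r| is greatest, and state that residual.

x = 4, r = -3

x=3: V̂ = -15 + 7.5·3 = 7.5; r = 9.5 − 7.5 = 2
x=4: V̂ = -15 + 7.5·4 = 15; r = 12 − 15 = -3
x=5: V̂ = -15 + 7.5·5 = 22.5; r = 24 − 22.5 = 1.5
x=6: V̂ = -15 + 7.5·6 = 30; r = 28 − 30 = -2
x=7: V̂ = -15 + 7.5·7 = 37.5; r = 38 − 37.5 = 0.5
x=8: V̂ = -15 + 7.5·8 = 45; r = 47 − 45 = 2
x=9: V̂ = -15 + 7.5·9 = 52.5; r = 51.5 − 52.5 = -1
Largest |r| is 3 at x = 4, residual -3.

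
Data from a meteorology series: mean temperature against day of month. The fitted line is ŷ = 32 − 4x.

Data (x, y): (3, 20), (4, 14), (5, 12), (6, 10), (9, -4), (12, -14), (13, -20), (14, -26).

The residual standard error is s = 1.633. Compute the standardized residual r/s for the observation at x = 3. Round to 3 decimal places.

0.000

ŷ = 32 − 4·3 = 20
r = 20 − 20 = 0
r/s = 0 / 1.633 = 0.000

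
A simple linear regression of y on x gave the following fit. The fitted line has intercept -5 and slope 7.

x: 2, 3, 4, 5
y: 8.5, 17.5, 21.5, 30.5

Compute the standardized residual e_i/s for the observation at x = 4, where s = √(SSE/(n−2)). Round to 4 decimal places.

x=2: ŷ = -5 + 7·2 = 9; e = 8.5 − 9 = -0.5
x=3: ŷ = -5 + 7·3 = 16; e = 17.5 − 16 = 1.5
x=4: ŷ = -5 + 7·4 = 23; e = 21.5 − 23 = -1.5
x=5: ŷ = -5 + 7·5 = 30; e = 30.5 − 30 = 0.5
SSE = 0.25 + 2.25 + 2.25 + 0.25 = 5
s = √(5/2) = 1.58114
e/s = -1.5 / 1.58114 = -0.9487

-0.9487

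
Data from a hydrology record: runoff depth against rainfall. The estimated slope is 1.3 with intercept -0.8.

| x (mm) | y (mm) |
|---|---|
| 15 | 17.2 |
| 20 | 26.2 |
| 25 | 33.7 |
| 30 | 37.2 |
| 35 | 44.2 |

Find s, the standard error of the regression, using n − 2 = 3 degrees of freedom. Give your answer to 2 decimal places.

s = 1.68

x=15: ŷ = -0.8 + 1.3·15 = 18.7; e = 17.2 − 18.7 = -1.5
x=20: ŷ = -0.8 + 1.3·20 = 25.2; e = 26.2 − 25.2 = 1
x=25: ŷ = -0.8 + 1.3·25 = 31.7; e = 33.7 − 31.7 = 2
x=30: ŷ = -0.8 + 1.3·30 = 38.2; e = 37.2 − 38.2 = -1
x=35: ŷ = -0.8 + 1.3·35 = 44.7; e = 44.2 − 44.7 = -0.5
SSE = 2.25 + 1 + 4 + 1 + 0.25 = 8.5
s = √(8.5/3) = √2.83333 ≈ 1.68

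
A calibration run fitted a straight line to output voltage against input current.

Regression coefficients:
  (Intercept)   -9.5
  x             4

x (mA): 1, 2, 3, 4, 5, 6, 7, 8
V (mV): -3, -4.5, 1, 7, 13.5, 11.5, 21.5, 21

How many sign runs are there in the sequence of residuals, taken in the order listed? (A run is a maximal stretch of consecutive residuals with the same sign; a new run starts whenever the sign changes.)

x=1: V̂ = -9.5 + 4·1 = -5.5; e = -3 − (-5.5) = 2.5
x=2: V̂ = -9.5 + 4·2 = -1.5; e = -4.5 − (-1.5) = -3
x=3: V̂ = -9.5 + 4·3 = 2.5; e = 1 − 2.5 = -1.5
x=4: V̂ = -9.5 + 4·4 = 6.5; e = 7 − 6.5 = 0.5
x=5: V̂ = -9.5 + 4·5 = 10.5; e = 13.5 − 10.5 = 3
x=6: V̂ = -9.5 + 4·6 = 14.5; e = 11.5 − 14.5 = -3
x=7: V̂ = -9.5 + 4·7 = 18.5; e = 21.5 − 18.5 = 3
x=8: V̂ = -9.5 + 4·8 = 22.5; e = 21 − 22.5 = -1.5
Signs: + − − + + − + −
Runs: +×1, −×2, +×2, −×1, +×1, −×1 → 6

6 runs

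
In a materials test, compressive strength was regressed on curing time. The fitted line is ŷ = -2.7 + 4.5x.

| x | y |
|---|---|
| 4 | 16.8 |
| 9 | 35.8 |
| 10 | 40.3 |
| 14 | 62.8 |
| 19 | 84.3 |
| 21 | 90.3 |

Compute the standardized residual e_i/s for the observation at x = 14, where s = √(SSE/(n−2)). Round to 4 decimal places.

1.0911

x=4: ŷ = -2.7 + 4.5·4 = 15.3; e = 16.8 − 15.3 = 1.5
x=9: ŷ = -2.7 + 4.5·9 = 37.8; e = 35.8 − 37.8 = -2
x=10: ŷ = -2.7 + 4.5·10 = 42.3; e = 40.3 − 42.3 = -2
x=14: ŷ = -2.7 + 4.5·14 = 60.3; e = 62.8 − 60.3 = 2.5
x=19: ŷ = -2.7 + 4.5·19 = 82.8; e = 84.3 − 82.8 = 1.5
x=21: ŷ = -2.7 + 4.5·21 = 91.8; e = 90.3 − 91.8 = -1.5
SSE = 2.25 + 4 + 4 + 6.25 + 2.25 + 2.25 = 21
s = √(21/4) = 2.29129
e/s = 2.5 / 2.29129 = 1.0911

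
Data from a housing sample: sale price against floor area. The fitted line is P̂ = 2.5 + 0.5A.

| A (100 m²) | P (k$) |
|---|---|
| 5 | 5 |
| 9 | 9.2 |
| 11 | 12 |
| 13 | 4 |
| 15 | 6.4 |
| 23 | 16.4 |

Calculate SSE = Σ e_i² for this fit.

SSE = 64.56

A=5: P̂ = 2.5 + 0.5·5 = 5; e = 5 − 5 = 0
A=9: P̂ = 2.5 + 0.5·9 = 7; e = 9.2 − 7 = 2.2
A=11: P̂ = 2.5 + 0.5·11 = 8; e = 12 − 8 = 4
A=13: P̂ = 2.5 + 0.5·13 = 9; e = 4 − 9 = -5
A=15: P̂ = 2.5 + 0.5·15 = 10; e = 6.4 − 10 = -3.6
A=23: P̂ = 2.5 + 0.5·23 = 14; e = 16.4 − 14 = 2.4
SSE = 0 + 4.84 + 16 + 25 + 12.96 + 5.76 = 64.56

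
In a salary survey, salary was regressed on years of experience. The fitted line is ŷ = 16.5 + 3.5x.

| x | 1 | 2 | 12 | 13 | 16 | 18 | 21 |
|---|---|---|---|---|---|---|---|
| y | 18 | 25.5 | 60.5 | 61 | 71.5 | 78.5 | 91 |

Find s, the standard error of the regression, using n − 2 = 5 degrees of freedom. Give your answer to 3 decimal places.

x=1: ŷ = 16.5 + 3.5·1 = 20; r = 18 − 20 = -2
x=2: ŷ = 16.5 + 3.5·2 = 23.5; r = 25.5 − 23.5 = 2
x=12: ŷ = 16.5 + 3.5·12 = 58.5; r = 60.5 − 58.5 = 2
x=13: ŷ = 16.5 + 3.5·13 = 62; r = 61 − 62 = -1
x=16: ŷ = 16.5 + 3.5·16 = 72.5; r = 71.5 − 72.5 = -1
x=18: ŷ = 16.5 + 3.5·18 = 79.5; r = 78.5 − 79.5 = -1
x=21: ŷ = 16.5 + 3.5·21 = 90; r = 91 − 90 = 1
SSE = 4 + 4 + 4 + 1 + 1 + 1 + 1 = 16
s = √(16/5) = √3.2 ≈ 1.789

s = 1.789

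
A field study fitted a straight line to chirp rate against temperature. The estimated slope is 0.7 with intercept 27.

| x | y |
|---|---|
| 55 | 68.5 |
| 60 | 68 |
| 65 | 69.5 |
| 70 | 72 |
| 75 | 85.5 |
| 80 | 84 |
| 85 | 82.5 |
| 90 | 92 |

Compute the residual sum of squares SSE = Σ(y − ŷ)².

x=55: ŷ = 27 + 0.7·55 = 65.5; e = 68.5 − 65.5 = 3
x=60: ŷ = 27 + 0.7·60 = 69; e = 68 − 69 = -1
x=65: ŷ = 27 + 0.7·65 = 72.5; e = 69.5 − 72.5 = -3
x=70: ŷ = 27 + 0.7·70 = 76; e = 72 − 76 = -4
x=75: ŷ = 27 + 0.7·75 = 79.5; e = 85.5 − 79.5 = 6
x=80: ŷ = 27 + 0.7·80 = 83; e = 84 − 83 = 1
x=85: ŷ = 27 + 0.7·85 = 86.5; e = 82.5 − 86.5 = -4
x=90: ŷ = 27 + 0.7·90 = 90; e = 92 − 90 = 2
SSE = 9 + 1 + 9 + 16 + 36 + 1 + 16 + 4 = 92

SSE = 92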